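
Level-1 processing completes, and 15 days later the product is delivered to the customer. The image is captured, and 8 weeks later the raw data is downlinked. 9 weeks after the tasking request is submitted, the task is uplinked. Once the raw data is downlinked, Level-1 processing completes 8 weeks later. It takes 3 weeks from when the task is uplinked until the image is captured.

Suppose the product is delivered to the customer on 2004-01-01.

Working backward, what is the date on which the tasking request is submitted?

2003-06-04

The product is delivered to the customer: Jan 1, 2004.
Level-1 processing completes: Jan 1, 2004 − 15 days = Dec 17, 2003.
The raw data is downlinked: Dec 17, 2003 − 8 weeks = Oct 22, 2003.
The image is captured: Oct 22, 2003 − 8 weeks = Aug 27, 2003.
The task is uplinked: Aug 27, 2003 − 3 weeks = Aug 6, 2003.
The tasking request is submitted: Aug 6, 2003 − 9 weeks = Jun 4, 2003.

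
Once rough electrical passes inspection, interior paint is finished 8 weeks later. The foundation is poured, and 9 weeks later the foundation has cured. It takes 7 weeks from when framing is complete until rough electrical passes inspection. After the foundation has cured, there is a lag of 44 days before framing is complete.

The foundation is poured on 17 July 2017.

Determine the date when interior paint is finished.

14 February 2018

The foundation is poured: Jul 17, 2017.
The foundation has cured: Jul 17, 2017 + 9 weeks = Sep 18, 2017.
Framing is complete: Sep 18, 2017 + 44 days = Nov 1, 2017.
Rough electrical passes inspection: Nov 1, 2017 + 7 weeks = Dec 20, 2017.
Interior paint is finished: Dec 20, 2017 + 8 weeks = Feb 14, 2018.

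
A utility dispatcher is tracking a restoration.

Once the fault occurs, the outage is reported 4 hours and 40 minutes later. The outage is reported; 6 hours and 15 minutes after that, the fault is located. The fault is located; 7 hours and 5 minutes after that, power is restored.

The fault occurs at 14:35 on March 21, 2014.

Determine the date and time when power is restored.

The fault occurs: 14:35 Mar 21, 2014.
The outage is reported: 14:35 Mar 21, 2014 + 4h40m = 19:15 Mar 21, 2014.
The fault is located: 19:15 Mar 21, 2014 + 6h15m = 01:30 Mar 22, 2014.
Power is restored: 01:30 Mar 22, 2014 + 7h05m = 08:35 Mar 22, 2014.

08:35 on March 22, 2014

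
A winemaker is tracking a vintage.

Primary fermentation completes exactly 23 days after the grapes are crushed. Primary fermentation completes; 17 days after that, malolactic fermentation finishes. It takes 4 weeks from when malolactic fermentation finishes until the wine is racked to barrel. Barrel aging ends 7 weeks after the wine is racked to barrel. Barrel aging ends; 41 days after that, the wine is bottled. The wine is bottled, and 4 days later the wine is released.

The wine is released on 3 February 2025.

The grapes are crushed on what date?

25 August 2024

The wine is released: Feb 3, 2025.
The wine is bottled: Feb 3, 2025 − 4 days = Jan 30, 2025.
Barrel aging ends: Jan 30, 2025 − 41 days = Dec 20, 2024.
The wine is racked to barrel: Dec 20, 2024 − 7 weeks = Nov 1, 2024.
Malolactic fermentation finishes: Nov 1, 2024 − 4 weeks = Oct 4, 2024.
Primary fermentation completes: Oct 4, 2024 − 17 days = Sep 17, 2024.
The grapes are crushed: Sep 17, 2024 − 23 days = Aug 25, 2024.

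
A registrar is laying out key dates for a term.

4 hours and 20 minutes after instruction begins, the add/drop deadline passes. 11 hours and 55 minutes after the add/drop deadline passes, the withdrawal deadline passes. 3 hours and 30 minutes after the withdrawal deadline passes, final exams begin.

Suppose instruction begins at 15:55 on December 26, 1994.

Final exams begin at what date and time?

Instruction begins: 15:55 Dec 26, 1994.
The add/drop deadline passes: 15:55 Dec 26, 1994 + 4h20m = 20:15 Dec 26, 1994.
The withdrawal deadline passes: 20:15 Dec 26, 1994 + 11h55m = 08:10 Dec 27, 1994.
Final exams begin: 08:10 Dec 27, 1994 + 3h30m = 11:40 Dec 27, 1994.

11:40 on December 27, 1994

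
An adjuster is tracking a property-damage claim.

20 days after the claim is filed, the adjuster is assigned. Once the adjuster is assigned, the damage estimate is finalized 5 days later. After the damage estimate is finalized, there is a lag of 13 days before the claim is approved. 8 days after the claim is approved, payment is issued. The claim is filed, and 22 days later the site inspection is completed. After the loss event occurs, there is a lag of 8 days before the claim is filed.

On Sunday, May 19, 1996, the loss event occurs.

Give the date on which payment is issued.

The loss event occurs: May 19, 1996.
The claim is filed: May 19, 1996 + 8 days = May 27, 1996.
The adjuster is assigned: May 27, 1996 + 20 days = Jun 16, 1996.
The damage estimate is finalized: Jun 16, 1996 + 5 days = Jun 21, 1996.
The claim is approved: Jun 21, 1996 + 13 days = Jul 4, 1996.
Payment is issued: Jul 4, 1996 + 8 days = Jul 12, 1996.

Friday, July 12, 1996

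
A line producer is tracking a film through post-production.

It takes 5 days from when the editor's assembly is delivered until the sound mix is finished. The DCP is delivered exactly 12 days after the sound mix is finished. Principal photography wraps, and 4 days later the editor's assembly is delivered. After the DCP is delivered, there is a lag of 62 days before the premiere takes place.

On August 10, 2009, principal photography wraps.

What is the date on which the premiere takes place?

Principal photography wraps: Aug 10, 2009.
The editor's assembly is delivered: Aug 10, 2009 + 4 days = Aug 14, 2009.
The sound mix is finished: Aug 14, 2009 + 5 days = Aug 19, 2009.
The DCP is delivered: Aug 19, 2009 + 12 days = Aug 31, 2009.
The premiere takes place: Aug 31, 2009 + 62 days = Nov 1, 2009.

November 1, 2009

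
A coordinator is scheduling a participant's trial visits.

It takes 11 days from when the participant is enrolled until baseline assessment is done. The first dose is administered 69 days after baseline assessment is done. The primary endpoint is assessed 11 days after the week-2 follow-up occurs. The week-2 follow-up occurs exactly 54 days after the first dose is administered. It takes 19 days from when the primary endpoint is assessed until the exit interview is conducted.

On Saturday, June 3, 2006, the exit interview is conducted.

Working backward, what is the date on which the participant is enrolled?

The exit interview is conducted: Jun 3, 2006.
The primary endpoint is assessed: Jun 3, 2006 − 19 days = May 15, 2006.
The week-2 follow-up occurs: May 15, 2006 − 11 days = May 4, 2006.
The first dose is administered: May 4, 2006 − 54 days = Mar 11, 2006.
Baseline assessment is done: Mar 11, 2006 − 69 days = Jan 1, 2006.
The participant is enrolled: Jan 1, 2006 − 11 days = Dec 21, 2005.

Wednesday, December 21, 2005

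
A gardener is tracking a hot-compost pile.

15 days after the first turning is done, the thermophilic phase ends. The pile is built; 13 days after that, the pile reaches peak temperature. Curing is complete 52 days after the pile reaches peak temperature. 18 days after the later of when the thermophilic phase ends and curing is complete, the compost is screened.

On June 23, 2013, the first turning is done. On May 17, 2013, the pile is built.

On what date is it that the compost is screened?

The first turning is done: Jun 23, 2013.
The thermophilic phase ends: Jun 23, 2013 + 15 days = Jul 8, 2013.
The pile is built: May 17, 2013.
The pile reaches peak temperature: May 17, 2013 + 13 days = May 30, 2013.
Curing is complete: May 30, 2013 + 52 days = Jul 21, 2013.
Both prerequisites met — the thermophilic phase ends (Jul 8, 2013), curing is complete (Jul 21, 2013); the later is Jul 21, 2013.
The compost is screened: Jul 21, 2013 + 18 days = Aug 8, 2013.

August 8, 2013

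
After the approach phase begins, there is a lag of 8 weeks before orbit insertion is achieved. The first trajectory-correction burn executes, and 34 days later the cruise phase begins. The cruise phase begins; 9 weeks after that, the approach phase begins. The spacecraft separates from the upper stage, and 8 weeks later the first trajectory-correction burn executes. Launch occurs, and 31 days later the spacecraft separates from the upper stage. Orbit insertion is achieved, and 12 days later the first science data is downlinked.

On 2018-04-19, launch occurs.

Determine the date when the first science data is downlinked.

2018-12-27

Launch occurs: Apr 19, 2018.
The spacecraft separates from the upper stage: Apr 19, 2018 + 31 days = May 20, 2018.
The first trajectory-correction burn executes: May 20, 2018 + 8 weeks = Jul 15, 2018.
The cruise phase begins: Jul 15, 2018 + 34 days = Aug 18, 2018.
The approach phase begins: Aug 18, 2018 + 9 weeks = Oct 20, 2018.
Orbit insertion is achieved: Oct 20, 2018 + 8 weeks = Dec 15, 2018.
The first science data is downlinked: Dec 15, 2018 + 12 days = Dec 27, 2018.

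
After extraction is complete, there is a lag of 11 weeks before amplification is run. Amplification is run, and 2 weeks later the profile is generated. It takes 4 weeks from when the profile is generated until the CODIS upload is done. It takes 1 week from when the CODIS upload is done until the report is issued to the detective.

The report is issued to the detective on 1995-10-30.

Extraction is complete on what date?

The report is issued to the detective: Oct 30, 1995.
The CODIS upload is done: Oct 30, 1995 − 1 week = Oct 23, 1995.
The profile is generated: Oct 23, 1995 − 4 weeks = Sep 25, 1995.
Amplification is run: Sep 25, 1995 − 2 weeks = Sep 11, 1995.
Extraction is complete: Sep 11, 1995 − 11 weeks = Jun 26, 1995.

1995-06-26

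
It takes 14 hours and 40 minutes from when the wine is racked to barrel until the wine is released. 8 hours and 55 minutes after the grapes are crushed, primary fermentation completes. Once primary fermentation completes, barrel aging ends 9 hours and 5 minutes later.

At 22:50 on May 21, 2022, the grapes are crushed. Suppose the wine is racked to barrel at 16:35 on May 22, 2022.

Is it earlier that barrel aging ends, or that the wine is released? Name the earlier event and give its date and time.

Barrel aging ends — 16:50 on May 22, 2022

The grapes are crushed: 22:50 May 21, 2022.
Primary fermentation completes: 22:50 May 21, 2022 + 8h55m = 07:45 May 22, 2022.
Barrel aging ends: 07:45 May 22, 2022 + 9h05m = 16:50 May 22, 2022.
The wine is racked to barrel: 16:35 May 22, 2022.
The wine is released: 16:35 May 22, 2022 + 14h40m = 07:15 May 23, 2022.
Comparing: barrel aging ends at 16:50 May 22, 2022 vs the wine is released at 07:15 May 23, 2022. Earlier: barrel aging ends.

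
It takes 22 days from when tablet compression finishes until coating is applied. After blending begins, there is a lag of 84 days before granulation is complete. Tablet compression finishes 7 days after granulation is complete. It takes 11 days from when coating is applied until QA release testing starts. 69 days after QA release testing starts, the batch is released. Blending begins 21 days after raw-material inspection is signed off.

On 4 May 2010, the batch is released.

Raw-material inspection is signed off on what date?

2 October 2009

The batch is released: May 4, 2010.
QA release testing starts: May 4, 2010 − 69 days = Feb 24, 2010.
Coating is applied: Feb 24, 2010 − 11 days = Feb 13, 2010.
Tablet compression finishes: Feb 13, 2010 − 22 days = Jan 22, 2010.
Granulation is complete: Jan 22, 2010 − 7 days = Jan 15, 2010.
Blending begins: Jan 15, 2010 − 84 days = Oct 23, 2009.
Raw-material inspection is signed off: Oct 23, 2009 − 21 days = Oct 2, 2009.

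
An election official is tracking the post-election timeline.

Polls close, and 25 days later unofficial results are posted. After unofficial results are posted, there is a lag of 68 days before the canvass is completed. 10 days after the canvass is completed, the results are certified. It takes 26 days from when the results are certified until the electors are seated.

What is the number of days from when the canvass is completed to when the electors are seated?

36 days

Causal path: the canvass is completed → the results are certified → the electors are seated.
Total delay along the path: 10 + 26 = 36 days.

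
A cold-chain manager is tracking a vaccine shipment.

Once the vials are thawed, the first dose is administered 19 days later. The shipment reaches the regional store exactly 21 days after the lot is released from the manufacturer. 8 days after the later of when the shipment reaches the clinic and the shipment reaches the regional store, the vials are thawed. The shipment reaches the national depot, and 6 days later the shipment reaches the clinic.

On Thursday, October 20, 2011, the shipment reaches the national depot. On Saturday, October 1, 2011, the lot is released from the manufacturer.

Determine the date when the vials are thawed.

Thursday, November 3, 2011

The shipment reaches the national depot: Oct 20, 2011.
The shipment reaches the clinic: Oct 20, 2011 + 6 days = Oct 26, 2011.
The lot is released from the manufacturer: Oct 1, 2011.
The shipment reaches the regional store: Oct 1, 2011 + 21 days = Oct 22, 2011.
Both prerequisites met — the shipment reaches the clinic (Oct 26, 2011), the shipment reaches the regional store (Oct 22, 2011); the later is Oct 26, 2011.
The vials are thawed: Oct 26, 2011 + 8 days = Nov 3, 2011.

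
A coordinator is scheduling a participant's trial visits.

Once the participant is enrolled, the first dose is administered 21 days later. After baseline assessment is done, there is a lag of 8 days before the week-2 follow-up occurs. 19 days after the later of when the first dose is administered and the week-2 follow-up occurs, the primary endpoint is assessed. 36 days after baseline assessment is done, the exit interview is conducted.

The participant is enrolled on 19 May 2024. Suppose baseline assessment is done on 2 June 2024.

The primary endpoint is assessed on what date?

29 June 2024

The participant is enrolled: May 19, 2024.
The first dose is administered: May 19, 2024 + 21 days = Jun 9, 2024.
Baseline assessment is done: Jun 2, 2024.
The week-2 follow-up occurs: Jun 2, 2024 + 8 days = Jun 10, 2024.
Both prerequisites met — the first dose is administered (Jun 9, 2024), the week-2 follow-up occurs (Jun 10, 2024); the later is Jun 10, 2024.
The primary endpoint is assessed: Jun 10, 2024 + 19 days = Jun 29, 2024.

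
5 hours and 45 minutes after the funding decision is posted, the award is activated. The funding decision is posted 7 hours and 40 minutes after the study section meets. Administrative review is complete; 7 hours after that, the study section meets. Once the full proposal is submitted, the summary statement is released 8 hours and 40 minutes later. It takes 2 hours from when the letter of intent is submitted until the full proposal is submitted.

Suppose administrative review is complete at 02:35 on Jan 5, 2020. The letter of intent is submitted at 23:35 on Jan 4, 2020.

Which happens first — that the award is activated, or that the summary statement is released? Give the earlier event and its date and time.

Administrative review is complete: 02:35 Jan 5, 2020.
The study section meets: 02:35 Jan 5, 2020 + 7h = 09:35 Jan 5, 2020.
The funding decision is posted: 09:35 Jan 5, 2020 + 7h40m = 17:15 Jan 5, 2020.
The award is activated: 17:15 Jan 5, 2020 + 5h45m = 23:00 Jan 5, 2020.
The letter of intent is submitted: 23:35 Jan 4, 2020.
The full proposal is submitted: 23:35 Jan 4, 2020 + 2h = 01:35 Jan 5, 2020.
The summary statement is released: 01:35 Jan 5, 2020 + 8h40m = 10:15 Jan 5, 2020.
Comparing: the award is activated at 23:00 Jan 5, 2020 vs the summary statement is released at 10:15 Jan 5, 2020. Earlier: the summary statement is released.

The summary statement is released — 10:15 on Jan 5, 2020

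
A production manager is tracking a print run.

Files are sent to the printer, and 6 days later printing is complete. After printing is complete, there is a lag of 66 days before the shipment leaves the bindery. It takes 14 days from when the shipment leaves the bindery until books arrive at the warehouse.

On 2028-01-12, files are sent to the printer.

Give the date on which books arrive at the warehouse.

Files are sent to the printer: Jan 12, 2028.
Printing is complete: Jan 12, 2028 + 6 days = Jan 18, 2028.
The shipment leaves the bindery: Jan 18, 2028 + 66 days = Mar 24, 2028.
Books arrive at the warehouse: Mar 24, 2028 + 14 days = Apr 7, 2028.

2028-04-07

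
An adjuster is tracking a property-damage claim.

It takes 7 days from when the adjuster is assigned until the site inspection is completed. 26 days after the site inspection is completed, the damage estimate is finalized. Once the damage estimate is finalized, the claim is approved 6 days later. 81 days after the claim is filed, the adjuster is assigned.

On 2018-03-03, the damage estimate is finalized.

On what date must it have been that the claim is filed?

The damage estimate is finalized: Mar 3, 2018.
The site inspection is completed: Mar 3, 2018 − 26 days = Feb 5, 2018.
The adjuster is assigned: Feb 5, 2018 − 7 days = Jan 29, 2018.
The claim is filed: Jan 29, 2018 − 81 days = Nov 9, 2017.

2017-11-09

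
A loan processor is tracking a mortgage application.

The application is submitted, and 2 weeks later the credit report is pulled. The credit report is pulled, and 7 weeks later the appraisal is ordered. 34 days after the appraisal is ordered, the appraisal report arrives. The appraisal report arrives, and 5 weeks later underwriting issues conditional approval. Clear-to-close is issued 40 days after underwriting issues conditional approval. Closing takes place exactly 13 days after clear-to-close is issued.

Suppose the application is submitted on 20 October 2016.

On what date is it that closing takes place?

23 April 2017

The application is submitted: Oct 20, 2016.
The credit report is pulled: Oct 20, 2016 + 2 weeks = Nov 3, 2016.
The appraisal is ordered: Nov 3, 2016 + 7 weeks = Dec 22, 2016.
The appraisal report arrives: Dec 22, 2016 + 34 days = Jan 25, 2017.
Underwriting issues conditional approval: Jan 25, 2017 + 5 weeks = Mar 1, 2017.
Clear-to-close is issued: Mar 1, 2017 + 40 days = Apr 10, 2017.
Closing takes place: Apr 10, 2017 + 13 days = Apr 23, 2017.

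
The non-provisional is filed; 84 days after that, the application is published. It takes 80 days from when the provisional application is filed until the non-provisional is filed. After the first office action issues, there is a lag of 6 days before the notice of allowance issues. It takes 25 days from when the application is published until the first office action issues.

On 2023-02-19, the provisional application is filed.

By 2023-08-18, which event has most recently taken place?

The provisional application is filed: Feb 19, 2023.
The non-provisional is filed: Feb 19, 2023 + 80 days = May 10, 2023.
The application is published: May 10, 2023 + 84 days = Aug 2, 2023.
The first office action issues: Aug 2, 2023 + 25 days = Aug 27, 2023.
The notice of allowance issues: Aug 27, 2023 + 6 days = Sep 2, 2023.
Aug 18, 2023 falls between when the application is published (Aug 2, 2023) and when the first office action issues (Aug 27, 2023).

The application is published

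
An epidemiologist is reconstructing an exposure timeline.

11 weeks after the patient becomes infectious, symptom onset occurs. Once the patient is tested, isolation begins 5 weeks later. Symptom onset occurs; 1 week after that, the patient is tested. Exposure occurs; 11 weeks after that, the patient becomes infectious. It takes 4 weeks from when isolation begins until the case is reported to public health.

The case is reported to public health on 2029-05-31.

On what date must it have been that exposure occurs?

2028-10-19

The case is reported to public health: May 31, 2029.
Isolation begins: May 31, 2029 − 4 weeks = May 3, 2029.
The patient is tested: May 3, 2029 − 5 weeks = Mar 29, 2029.
Symptom onset occurs: Mar 29, 2029 − 1 week = Mar 22, 2029.
The patient becomes infectious: Mar 22, 2029 − 11 weeks = Jan 4, 2029.
Exposure occurs: Jan 4, 2029 − 11 weeks = Oct 19, 2028.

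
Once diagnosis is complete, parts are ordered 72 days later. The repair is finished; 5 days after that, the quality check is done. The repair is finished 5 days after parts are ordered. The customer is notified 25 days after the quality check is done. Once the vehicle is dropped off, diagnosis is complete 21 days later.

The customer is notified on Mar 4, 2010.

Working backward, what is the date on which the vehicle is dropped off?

The customer is notified: Mar 4, 2010.
The quality check is done: Mar 4, 2010 − 25 days = Feb 7, 2010.
The repair is finished: Feb 7, 2010 − 5 days = Feb 2, 2010.
Parts are ordered: Feb 2, 2010 − 5 days = Jan 28, 2010.
Diagnosis is complete: Jan 28, 2010 − 72 days = Nov 17, 2009.
The vehicle is dropped off: Nov 17, 2009 − 21 days = Oct 27, 2009.

Oct 27, 2009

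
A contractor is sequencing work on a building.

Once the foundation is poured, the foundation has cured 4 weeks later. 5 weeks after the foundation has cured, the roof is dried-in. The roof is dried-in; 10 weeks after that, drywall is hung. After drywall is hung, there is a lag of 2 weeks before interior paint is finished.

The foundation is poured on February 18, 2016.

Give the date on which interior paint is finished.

July 14, 2016

The foundation is poured: Feb 18, 2016.
The foundation has cured: Feb 18, 2016 + 4 weeks = Mar 17, 2016.
The roof is dried-in: Mar 17, 2016 + 5 weeks = Apr 21, 2016.
Drywall is hung: Apr 21, 2016 + 10 weeks = Jun 30, 2016.
Interior paint is finished: Jun 30, 2016 + 2 weeks = Jul 14, 2016.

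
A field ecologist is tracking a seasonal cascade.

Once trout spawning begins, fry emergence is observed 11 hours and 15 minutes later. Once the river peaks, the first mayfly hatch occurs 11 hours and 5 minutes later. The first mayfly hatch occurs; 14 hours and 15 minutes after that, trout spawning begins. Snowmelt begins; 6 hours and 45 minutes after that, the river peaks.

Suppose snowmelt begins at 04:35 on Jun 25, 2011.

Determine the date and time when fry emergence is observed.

23:55 on Jun 26, 2011

Snowmelt begins: 04:35 Jun 25, 2011.
The river peaks: 04:35 Jun 25, 2011 + 6h45m = 11:20 Jun 25, 2011.
The first mayfly hatch occurs: 11:20 Jun 25, 2011 + 11h05m = 22:25 Jun 25, 2011.
Trout spawning begins: 22:25 Jun 25, 2011 + 14h15m = 12:40 Jun 26, 2011.
Fry emergence is observed: 12:40 Jun 26, 2011 + 11h15m = 23:55 Jun 26, 2011.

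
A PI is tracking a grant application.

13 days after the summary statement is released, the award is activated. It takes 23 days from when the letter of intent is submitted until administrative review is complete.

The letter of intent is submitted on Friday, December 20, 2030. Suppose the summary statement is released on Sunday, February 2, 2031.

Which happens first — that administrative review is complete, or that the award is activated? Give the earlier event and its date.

The letter of intent is submitted: Dec 20, 2030.
Administrative review is complete: Dec 20, 2030 + 23 days = Jan 12, 2031.
The summary statement is released: Feb 2, 2031.
The award is activated: Feb 2, 2031 + 13 days = Feb 15, 2031.
Comparing: administrative review is complete on Jan 12, 2031 vs the award is activated on Feb 15, 2031. Earlier: administrative review is complete.

Administrative review is complete — Sunday, January 12, 2031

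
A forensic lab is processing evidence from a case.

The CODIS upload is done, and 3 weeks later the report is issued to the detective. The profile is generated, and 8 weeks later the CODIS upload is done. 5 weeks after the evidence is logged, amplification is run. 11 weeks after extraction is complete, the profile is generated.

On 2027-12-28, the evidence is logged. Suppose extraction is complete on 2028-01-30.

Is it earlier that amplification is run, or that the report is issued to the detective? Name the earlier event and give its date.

Amplification is run — 2028-02-01

The evidence is logged: Dec 28, 2027.
Amplification is run: Dec 28, 2027 + 5 weeks = Feb 1, 2028.
Extraction is complete: Jan 30, 2028.
The profile is generated: Jan 30, 2028 + 11 weeks = Apr 16, 2028.
The CODIS upload is done: Apr 16, 2028 + 8 weeks = Jun 11, 2028.
The report is issued to the detective: Jun 11, 2028 + 3 weeks = Jul 2, 2028.
Comparing: amplification is run on Feb 1, 2028 vs the report is issued to the detective on Jul 2, 2028. Earlier: amplification is run.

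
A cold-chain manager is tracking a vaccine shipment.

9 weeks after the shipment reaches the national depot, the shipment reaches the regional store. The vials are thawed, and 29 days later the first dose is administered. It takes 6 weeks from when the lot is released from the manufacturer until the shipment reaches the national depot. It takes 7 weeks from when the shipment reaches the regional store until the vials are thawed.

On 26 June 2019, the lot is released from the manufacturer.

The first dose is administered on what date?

The lot is released from the manufacturer: Jun 26, 2019.
The shipment reaches the national depot: Jun 26, 2019 + 6 weeks = Aug 7, 2019.
The shipment reaches the regional store: Aug 7, 2019 + 9 weeks = Oct 9, 2019.
The vials are thawed: Oct 9, 2019 + 7 weeks = Nov 27, 2019.
The first dose is administered: Nov 27, 2019 + 29 days = Dec 26, 2019.

26 December 2019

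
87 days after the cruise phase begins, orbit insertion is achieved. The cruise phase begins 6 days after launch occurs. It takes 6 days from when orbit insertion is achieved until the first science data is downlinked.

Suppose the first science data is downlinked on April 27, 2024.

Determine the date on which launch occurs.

January 19, 2024

The first science data is downlinked: Apr 27, 2024.
Orbit insertion is achieved: Apr 27, 2024 − 6 days = Apr 21, 2024.
The cruise phase begins: Apr 21, 2024 − 87 days = Jan 25, 2024.
Launch occurs: Jan 25, 2024 − 6 days = Jan 19, 2024.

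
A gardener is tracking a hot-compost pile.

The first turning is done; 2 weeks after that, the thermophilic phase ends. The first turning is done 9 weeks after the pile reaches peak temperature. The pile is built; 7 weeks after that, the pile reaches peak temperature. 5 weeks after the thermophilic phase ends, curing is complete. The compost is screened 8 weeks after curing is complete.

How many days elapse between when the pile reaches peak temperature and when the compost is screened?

Causal path: the pile reaches peak temperature → the first turning is done → the thermophilic phase ends → curing is complete → the compost is screened.
Total delay along the path: 9 + 2 + 5 + 8 weeks = 24 weeks = 168 days.

168 days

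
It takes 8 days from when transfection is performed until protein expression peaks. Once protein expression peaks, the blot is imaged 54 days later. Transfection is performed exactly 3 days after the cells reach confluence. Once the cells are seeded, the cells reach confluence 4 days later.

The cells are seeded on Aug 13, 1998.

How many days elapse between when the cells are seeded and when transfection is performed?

7 days

Causal path: the cells are seeded → the cells reach confluence → transfection is performed.
Total delay along the path: 4 + 3 = 7 days.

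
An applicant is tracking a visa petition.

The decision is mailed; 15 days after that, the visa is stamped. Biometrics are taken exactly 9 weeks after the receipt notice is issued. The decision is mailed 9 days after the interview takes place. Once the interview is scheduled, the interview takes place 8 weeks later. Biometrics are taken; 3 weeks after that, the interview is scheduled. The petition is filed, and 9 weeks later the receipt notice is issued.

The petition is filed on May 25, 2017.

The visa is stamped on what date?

The petition is filed: May 25, 2017.
The receipt notice is issued: May 25, 2017 + 9 weeks = Jul 27, 2017.
Biometrics are taken: Jul 27, 2017 + 9 weeks = Sep 28, 2017.
The interview is scheduled: Sep 28, 2017 + 3 weeks = Oct 19, 2017.
The interview takes place: Oct 19, 2017 + 8 weeks = Dec 14, 2017.
The decision is mailed: Dec 14, 2017 + 9 days = Dec 23, 2017.
The visa is stamped: Dec 23, 2017 + 15 days = Jan 7, 2018.

Jan 7, 2018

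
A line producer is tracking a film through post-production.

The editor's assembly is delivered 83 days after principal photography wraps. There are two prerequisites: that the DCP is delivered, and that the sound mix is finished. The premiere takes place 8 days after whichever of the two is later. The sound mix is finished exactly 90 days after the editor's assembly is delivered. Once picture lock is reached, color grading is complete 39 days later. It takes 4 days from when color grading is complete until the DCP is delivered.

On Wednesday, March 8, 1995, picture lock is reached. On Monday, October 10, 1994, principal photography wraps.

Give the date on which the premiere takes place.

Picture lock is reached: Mar 8, 1995.
Color grading is complete: Mar 8, 1995 + 39 days = Apr 16, 1995.
The DCP is delivered: Apr 16, 1995 + 4 days = Apr 20, 1995.
Principal photography wraps: Oct 10, 1994.
The editor's assembly is delivered: Oct 10, 1994 + 83 days = Jan 1, 1995.
The sound mix is finished: Jan 1, 1995 + 90 days = Apr 1, 1995.
Both prerequisites met — the DCP is delivered (Apr 20, 1995), the sound mix is finished (Apr 1, 1995); the later is Apr 20, 1995.
The premiere takes place: Apr 20, 1995 + 8 days = Apr 28, 1995.

Friday, April 28, 1995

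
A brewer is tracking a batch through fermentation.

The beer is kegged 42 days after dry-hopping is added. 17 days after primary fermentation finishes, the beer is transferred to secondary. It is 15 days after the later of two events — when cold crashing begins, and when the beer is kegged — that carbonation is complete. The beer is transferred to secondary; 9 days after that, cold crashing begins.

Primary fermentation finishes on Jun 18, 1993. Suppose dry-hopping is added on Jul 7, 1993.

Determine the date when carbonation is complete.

Sep 2, 1993

Primary fermentation finishes: Jun 18, 1993.
The beer is transferred to secondary: Jun 18, 1993 + 17 days = Jul 5, 1993.
Cold crashing begins: Jul 5, 1993 + 9 days = Jul 14, 1993.
Dry-hopping is added: Jul 7, 1993.
The beer is kegged: Jul 7, 1993 + 42 days = Aug 18, 1993.
Both prerequisites met — cold crashing begins (Jul 14, 1993), the beer is kegged (Aug 18, 1993); the later is Aug 18, 1993.
Carbonation is complete: Aug 18, 1993 + 15 days = Sep 2, 1993.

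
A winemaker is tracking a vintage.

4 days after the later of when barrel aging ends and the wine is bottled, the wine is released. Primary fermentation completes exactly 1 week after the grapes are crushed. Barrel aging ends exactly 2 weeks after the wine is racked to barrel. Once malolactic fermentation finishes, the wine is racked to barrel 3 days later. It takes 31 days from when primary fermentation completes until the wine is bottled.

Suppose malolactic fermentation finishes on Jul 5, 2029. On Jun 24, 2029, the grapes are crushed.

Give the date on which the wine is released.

Malolactic fermentation finishes: Jul 5, 2029.
The wine is racked to barrel: Jul 5, 2029 + 3 days = Jul 8, 2029.
Barrel aging ends: Jul 8, 2029 + 2 weeks = Jul 22, 2029.
The grapes are crushed: Jun 24, 2029.
Primary fermentation completes: Jun 24, 2029 + 1 week = Jul 1, 2029.
The wine is bottled: Jul 1, 2029 + 31 days = Aug 1, 2029.
Both prerequisites met — barrel aging ends (Jul 22, 2029), the wine is bottled (Aug 1, 2029); the later is Aug 1, 2029.
The wine is released: Aug 1, 2029 + 4 days = Aug 5, 2029.

Aug 5, 2029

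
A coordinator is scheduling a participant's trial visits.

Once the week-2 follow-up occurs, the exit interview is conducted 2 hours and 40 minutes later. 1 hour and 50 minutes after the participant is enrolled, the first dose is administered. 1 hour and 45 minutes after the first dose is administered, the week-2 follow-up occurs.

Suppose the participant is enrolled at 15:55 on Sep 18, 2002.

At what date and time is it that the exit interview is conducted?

22:10 on Sep 18, 2002

The participant is enrolled: 15:55 Sep 18, 2002.
The first dose is administered: 15:55 Sep 18, 2002 + 1h50m = 17:45 Sep 18, 2002.
The week-2 follow-up occurs: 17:45 Sep 18, 2002 + 1h45m = 19:30 Sep 18, 2002.
The exit interview is conducted: 19:30 Sep 18, 2002 + 2h40m = 22:10 Sep 18, 2002.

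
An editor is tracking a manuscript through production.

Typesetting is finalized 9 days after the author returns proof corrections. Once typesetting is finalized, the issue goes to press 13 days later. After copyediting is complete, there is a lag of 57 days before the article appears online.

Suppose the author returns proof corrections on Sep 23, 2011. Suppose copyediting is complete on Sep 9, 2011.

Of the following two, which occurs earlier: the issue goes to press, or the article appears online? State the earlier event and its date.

The author returns proof corrections: Sep 23, 2011.
Typesetting is finalized: Sep 23, 2011 + 9 days = Oct 2, 2011.
The issue goes to press: Oct 2, 2011 + 13 days = Oct 15, 2011.
Copyediting is complete: Sep 9, 2011.
The article appears online: Sep 9, 2011 + 57 days = Nov 5, 2011.
Comparing: the issue goes to press on Oct 15, 2011 vs the article appears online on Nov 5, 2011. Earlier: the issue goes to press.

The issue goes to press — Oct 15, 2011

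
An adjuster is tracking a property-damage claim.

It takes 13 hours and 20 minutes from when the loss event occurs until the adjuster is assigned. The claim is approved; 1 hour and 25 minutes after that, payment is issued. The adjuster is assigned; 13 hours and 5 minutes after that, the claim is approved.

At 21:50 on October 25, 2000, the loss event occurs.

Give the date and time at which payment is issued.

01:40 on October 27, 2000

The loss event occurs: 21:50 Oct 25, 2000.
The adjuster is assigned: 21:50 Oct 25, 2000 + 13h20m = 11:10 Oct 26, 2000.
The claim is approved: 11:10 Oct 26, 2000 + 13h05m = 00:15 Oct 27, 2000.
Payment is issued: 00:15 Oct 27, 2000 + 1h25m = 01:40 Oct 27, 2000.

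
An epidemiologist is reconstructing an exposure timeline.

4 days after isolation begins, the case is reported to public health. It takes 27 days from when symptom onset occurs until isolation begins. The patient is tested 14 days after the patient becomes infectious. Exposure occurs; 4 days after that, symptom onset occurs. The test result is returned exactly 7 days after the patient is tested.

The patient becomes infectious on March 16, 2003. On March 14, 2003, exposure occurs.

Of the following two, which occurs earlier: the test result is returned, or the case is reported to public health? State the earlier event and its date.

The test result is returned — April 6, 2003

The patient becomes infectious: Mar 16, 2003.
The patient is tested: Mar 16, 2003 + 14 days = Mar 30, 2003.
The test result is returned: Mar 30, 2003 + 7 days = Apr 6, 2003.
Exposure occurs: Mar 14, 2003.
Symptom onset occurs: Mar 14, 2003 + 4 days = Mar 18, 2003.
Isolation begins: Mar 18, 2003 + 27 days = Apr 14, 2003.
The case is reported to public health: Apr 14, 2003 + 4 days = Apr 18, 2003.
Comparing: the test result is returned on Apr 6, 2003 vs the case is reported to public health on Apr 18, 2003. Earlier: the test result is returned.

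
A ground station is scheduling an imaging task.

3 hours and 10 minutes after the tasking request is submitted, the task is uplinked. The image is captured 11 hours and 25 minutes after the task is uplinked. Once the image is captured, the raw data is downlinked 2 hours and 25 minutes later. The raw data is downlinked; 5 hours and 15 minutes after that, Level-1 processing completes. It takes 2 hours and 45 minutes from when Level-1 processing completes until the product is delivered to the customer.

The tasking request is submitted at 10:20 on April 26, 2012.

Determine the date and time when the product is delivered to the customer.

The tasking request is submitted: 10:20 Apr 26, 2012.
The task is uplinked: 10:20 Apr 26, 2012 + 3h10m = 13:30 Apr 26, 2012.
The image is captured: 13:30 Apr 26, 2012 + 11h25m = 00:55 Apr 27, 2012.
The raw data is downlinked: 00:55 Apr 27, 2012 + 2h25m = 03:20 Apr 27, 2012.
Level-1 processing completes: 03:20 Apr 27, 2012 + 5h15m = 08:35 Apr 27, 2012.
The product is delivered to the customer: 08:35 Apr 27, 2012 + 2h45m = 11:20 Apr 27, 2012.

11:20 on April 27, 2012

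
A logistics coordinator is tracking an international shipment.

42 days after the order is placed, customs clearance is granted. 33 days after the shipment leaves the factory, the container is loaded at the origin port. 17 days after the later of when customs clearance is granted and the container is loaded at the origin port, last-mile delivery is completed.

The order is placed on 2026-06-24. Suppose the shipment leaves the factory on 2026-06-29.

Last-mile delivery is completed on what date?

The order is placed: Jun 24, 2026.
Customs clearance is granted: Jun 24, 2026 + 42 days = Aug 5, 2026.
The shipment leaves the factory: Jun 29, 2026.
The container is loaded at the origin port: Jun 29, 2026 + 33 days = Aug 1, 2026.
Both prerequisites met — customs clearance is granted (Aug 5, 2026), the container is loaded at the origin port (Aug 1, 2026); the later is Aug 5, 2026.
Last-mile delivery is completed: Aug 5, 2026 + 17 days = Aug 22, 2026.

2026-08-22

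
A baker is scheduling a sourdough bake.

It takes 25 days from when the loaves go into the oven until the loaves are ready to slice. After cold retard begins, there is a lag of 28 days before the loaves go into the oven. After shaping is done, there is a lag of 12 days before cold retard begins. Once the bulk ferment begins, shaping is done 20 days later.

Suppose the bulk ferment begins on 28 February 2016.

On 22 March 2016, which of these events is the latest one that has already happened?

Shaping is done

The bulk ferment begins: Feb 28, 2016.
Shaping is done: Feb 28, 2016 + 20 days = Mar 19, 2016.
Cold retard begins: Mar 19, 2016 + 12 days = Mar 31, 2016.
The loaves go into the oven: Mar 31, 2016 + 28 days = Apr 28, 2016.
The loaves are ready to slice: Apr 28, 2016 + 25 days = May 23, 2016.
Mar 22, 2016 falls between when shaping is done (Mar 19, 2016) and when cold retard begins (Mar 31, 2016).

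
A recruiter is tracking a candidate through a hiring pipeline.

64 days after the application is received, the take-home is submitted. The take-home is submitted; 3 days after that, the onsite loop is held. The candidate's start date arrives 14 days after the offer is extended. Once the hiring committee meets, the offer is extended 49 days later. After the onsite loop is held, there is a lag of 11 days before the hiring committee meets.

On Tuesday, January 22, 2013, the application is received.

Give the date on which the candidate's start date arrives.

Wednesday, June 12, 2013

The application is received: Jan 22, 2013.
The take-home is submitted: Jan 22, 2013 + 64 days = Mar 27, 2013.
The onsite loop is held: Mar 27, 2013 + 3 days = Mar 30, 2013.
The hiring committee meets: Mar 30, 2013 + 11 days = Apr 10, 2013.
The offer is extended: Apr 10, 2013 + 49 days = May 29, 2013.
The candidate's start date arrives: May 29, 2013 + 14 days = Jun 12, 2013.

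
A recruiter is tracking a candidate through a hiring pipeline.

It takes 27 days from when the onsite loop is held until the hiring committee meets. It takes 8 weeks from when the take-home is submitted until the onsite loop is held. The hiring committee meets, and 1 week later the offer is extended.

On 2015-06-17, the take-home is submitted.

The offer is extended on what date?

The take-home is submitted: Jun 17, 2015.
The onsite loop is held: Jun 17, 2015 + 8 weeks = Aug 12, 2015.
The hiring committee meets: Aug 12, 2015 + 27 days = Sep 8, 2015.
The offer is extended: Sep 8, 2015 + 1 week = Sep 15, 2015.

2015-09-15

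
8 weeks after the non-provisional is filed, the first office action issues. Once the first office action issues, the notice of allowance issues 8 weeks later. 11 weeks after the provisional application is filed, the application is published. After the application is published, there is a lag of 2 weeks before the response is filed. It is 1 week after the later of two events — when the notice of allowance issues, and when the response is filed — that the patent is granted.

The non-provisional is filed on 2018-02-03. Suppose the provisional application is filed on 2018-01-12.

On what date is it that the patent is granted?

The non-provisional is filed: Feb 3, 2018.
The first office action issues: Feb 3, 2018 + 8 weeks = Mar 31, 2018.
The notice of allowance issues: Mar 31, 2018 + 8 weeks = May 26, 2018.
The provisional application is filed: Jan 12, 2018.
The application is published: Jan 12, 2018 + 11 weeks = Mar 30, 2018.
The response is filed: Mar 30, 2018 + 2 weeks = Apr 13, 2018.
Both prerequisites met — the notice of allowance issues (May 26, 2018), the response is filed (Apr 13, 2018); the later is May 26, 2018.
The patent is granted: May 26, 2018 + 1 week = Jun 2, 2018.

2018-06-02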